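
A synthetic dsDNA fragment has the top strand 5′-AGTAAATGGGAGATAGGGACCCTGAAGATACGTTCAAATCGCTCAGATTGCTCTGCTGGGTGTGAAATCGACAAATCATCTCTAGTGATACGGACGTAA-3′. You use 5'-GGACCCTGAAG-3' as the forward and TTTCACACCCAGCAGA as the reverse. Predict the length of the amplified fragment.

51 bp

The forward primer matches the template at positions 17–27.
Reverse complement of the reverse primer: TCTGCTGGGTGTGAAA. This occurs on the top strand at positions 52–67.
Amplicon spans positions 17–67: 51 bp.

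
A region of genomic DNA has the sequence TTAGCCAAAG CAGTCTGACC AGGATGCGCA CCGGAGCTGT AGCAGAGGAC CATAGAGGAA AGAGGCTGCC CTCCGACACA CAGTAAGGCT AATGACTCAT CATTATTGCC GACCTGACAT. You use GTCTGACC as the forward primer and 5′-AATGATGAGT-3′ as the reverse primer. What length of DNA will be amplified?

92 bp

Forward primer GTCTGACC is found on the top strand at positions 13–20.
Reverse complement of the reverse primer: ACTCATCATT. This occurs on the top strand at positions 95–104.
The product runs from position 13 to position 104, so its length is 104 − 13 + 1 = 92 bp.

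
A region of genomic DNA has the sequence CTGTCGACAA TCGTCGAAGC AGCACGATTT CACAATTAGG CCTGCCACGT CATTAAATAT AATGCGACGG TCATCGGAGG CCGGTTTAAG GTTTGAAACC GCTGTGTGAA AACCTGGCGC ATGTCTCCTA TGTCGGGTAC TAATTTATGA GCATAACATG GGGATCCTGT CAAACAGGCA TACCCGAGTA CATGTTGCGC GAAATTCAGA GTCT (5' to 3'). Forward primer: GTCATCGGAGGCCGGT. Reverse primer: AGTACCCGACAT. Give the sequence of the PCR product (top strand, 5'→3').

5'-GTCATCGGAGGCCGGTTTAAGGTTTGAAACCGCTGTGTGAAAACCTGGCGCATGTCTCCTATGTCGGGTACT-3'

Forward primer GTCATCGGAGGCCGGT is found on the top strand at positions 70–85.
The reverse primer's reverse complement is ATGTCGGGTACT, which matches the template at positions 130–141.
The product is the template from position 70 through 141 (72 bp).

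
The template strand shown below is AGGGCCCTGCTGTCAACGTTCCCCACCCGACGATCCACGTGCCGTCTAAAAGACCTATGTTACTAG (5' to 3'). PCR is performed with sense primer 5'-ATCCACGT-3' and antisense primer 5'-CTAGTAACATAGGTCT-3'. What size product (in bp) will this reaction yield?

34 bp

Scanning the template, ATCCACGT occurs at positions 33–40; this primer anneals to the bottom strand there with its 3' end pointing downstream.
Reverse complement of the reverse primer: AGACCTATGTTACTAG. This occurs on the top strand at positions 51–66.
Product length = (reverse-primer end) − (forward-primer start) + 1 = 66 − 33 + 1 = 34 bp.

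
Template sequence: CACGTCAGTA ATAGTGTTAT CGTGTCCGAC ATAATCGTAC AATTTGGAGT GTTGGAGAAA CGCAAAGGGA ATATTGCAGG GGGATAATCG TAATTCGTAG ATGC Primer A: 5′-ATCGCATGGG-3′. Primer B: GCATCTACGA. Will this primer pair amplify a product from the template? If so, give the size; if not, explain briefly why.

Primer A (ATCGCATGGG) does not match the top strand, and its reverse complement CCCATGCGAT does not match either.
With no annealing site for primer A, no amplification occurs.

No product — primer A has no binding site in the template.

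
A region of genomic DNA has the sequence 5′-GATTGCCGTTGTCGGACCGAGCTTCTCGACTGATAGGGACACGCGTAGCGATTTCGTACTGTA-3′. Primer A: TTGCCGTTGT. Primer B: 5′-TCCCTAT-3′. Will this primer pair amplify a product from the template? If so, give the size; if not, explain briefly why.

Yes — a 37 bp product.

Primer A (TTGCCGTTGT) matches the top strand at positions 3–12; it acts as a forward primer.
Primer B's reverse complement is ATAGGGA, matching the top strand at positions 33–39; it acts as a reverse primer.
The 3' ends face each other across positions 3–39, giving a 37 bp product.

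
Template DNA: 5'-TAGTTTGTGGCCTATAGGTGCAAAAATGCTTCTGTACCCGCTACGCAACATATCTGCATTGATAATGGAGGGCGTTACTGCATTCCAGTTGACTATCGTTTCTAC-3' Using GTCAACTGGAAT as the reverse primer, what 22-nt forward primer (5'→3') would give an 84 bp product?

5'-GCCTATAGGTGCAAAAATGCTT-3'

The reverse primer's reverse complement ATTCCAGTTGAC matches the template at positions 82–93, so the product ends at position 93.
An 84 bp product then starts at position 93 − 84 + 1 = 10.
The forward primer is identical to the top strand there: GCCTATAGGTGCAAAAATGCTT.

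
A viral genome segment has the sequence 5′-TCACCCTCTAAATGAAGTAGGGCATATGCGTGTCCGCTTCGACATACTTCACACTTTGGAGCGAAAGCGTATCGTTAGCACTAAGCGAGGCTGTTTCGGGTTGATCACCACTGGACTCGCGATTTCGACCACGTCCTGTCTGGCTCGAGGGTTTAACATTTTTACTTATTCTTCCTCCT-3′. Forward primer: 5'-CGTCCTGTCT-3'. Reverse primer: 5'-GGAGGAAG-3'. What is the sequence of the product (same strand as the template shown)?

The forward primer matches the template at positions 132–141.
Reverse complement of the reverse primer: CTTCCTCC. This occurs on the top strand at positions 171–178.
The product is the template from position 132 through 178 (47 bp).

5'-CGTCCTGTCTGGCTCGAGGGTTTAACATTTTTACTTATTCTTCCTCC-3'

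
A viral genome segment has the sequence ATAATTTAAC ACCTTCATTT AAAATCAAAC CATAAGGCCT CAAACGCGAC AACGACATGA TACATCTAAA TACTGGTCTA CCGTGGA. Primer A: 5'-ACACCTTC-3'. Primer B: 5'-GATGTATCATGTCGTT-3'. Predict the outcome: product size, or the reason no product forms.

Yes — a 58 bp product.

Primer A (ACACCTTC) matches the top strand at positions 9–16; it acts as a forward primer.
Primer B's reverse complement is AACGACATGATACATC, matching the top strand at positions 51–66; it acts as a reverse primer.
The 3' ends face each other across positions 9–66, giving a 58 bp product.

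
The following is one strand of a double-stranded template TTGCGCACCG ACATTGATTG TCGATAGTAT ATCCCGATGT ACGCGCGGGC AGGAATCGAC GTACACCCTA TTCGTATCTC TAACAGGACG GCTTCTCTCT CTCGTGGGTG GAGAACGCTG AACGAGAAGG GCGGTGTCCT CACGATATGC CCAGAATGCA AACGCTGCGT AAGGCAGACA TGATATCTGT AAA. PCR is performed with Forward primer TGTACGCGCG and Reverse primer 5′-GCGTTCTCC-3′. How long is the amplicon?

The forward primer matches the template at positions 38–47.
The reverse primer's reverse complement is GGAGAACGC, which matches the template at positions 110–118.
Product length = (reverse-primer end) − (forward-primer start) + 1 = 118 − 38 + 1 = 81 bp.

81 bp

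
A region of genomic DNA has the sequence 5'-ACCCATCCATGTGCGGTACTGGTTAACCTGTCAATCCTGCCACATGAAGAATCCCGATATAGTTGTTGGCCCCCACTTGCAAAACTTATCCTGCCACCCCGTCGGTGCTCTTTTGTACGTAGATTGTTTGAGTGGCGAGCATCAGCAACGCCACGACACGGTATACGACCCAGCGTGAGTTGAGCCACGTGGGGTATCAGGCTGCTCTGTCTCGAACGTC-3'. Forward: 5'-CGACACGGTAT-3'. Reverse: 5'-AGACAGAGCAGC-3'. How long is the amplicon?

Forward primer CGACACGGTAT is found on the top strand at positions 154–164.
Reverse complement of the reverse primer: GCTGCTCTGTCT. This occurs on the top strand at positions 201–212.
Amplicon spans positions 154–212: 59 bp.

59 bp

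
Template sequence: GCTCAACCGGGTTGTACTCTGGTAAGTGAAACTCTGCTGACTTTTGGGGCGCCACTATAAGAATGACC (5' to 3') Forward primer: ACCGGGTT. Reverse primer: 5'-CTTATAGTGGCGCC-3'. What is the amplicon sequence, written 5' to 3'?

The forward primer matches the template at positions 6–13.
Taking the reverse complement of CTTATAGTGGCGCC gives GGCGCCACTATAAG, found at positions 48–61 on the template; the primer anneals here to the top strand with its 3' end pointing upstream.
The product is the template from position 6 through 61 (56 bp).

5'-ACCGGGTTGTACTCTGGTAAGTGAAACTCTGCTGACTTTTGGGGCGCCACTATAAG-3'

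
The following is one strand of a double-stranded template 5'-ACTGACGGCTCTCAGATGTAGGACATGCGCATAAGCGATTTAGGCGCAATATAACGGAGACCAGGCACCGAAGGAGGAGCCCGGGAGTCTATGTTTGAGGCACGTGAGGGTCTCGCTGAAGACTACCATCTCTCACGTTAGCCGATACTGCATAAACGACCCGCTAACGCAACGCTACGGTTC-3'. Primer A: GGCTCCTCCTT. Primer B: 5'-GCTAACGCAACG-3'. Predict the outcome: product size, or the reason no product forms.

Primer A (GGCTCCTCCTT) has reverse complement AAGGAGGAGCC, which matches the top strand at positions 71–81; primer A anneals to the top strand there with its 3' end pointing upstream toward position 71.
Primer B (GCTAACGCAACG) matches the top strand directly at positions 163–174; it anneals to the bottom strand with its 3' end pointing downstream toward position 174.
The 3' ends diverge (primer A extends toward position 1, primer B toward position 183), so the primers never converge on a shared product.

No product — the primers' 3' ends point away from each other.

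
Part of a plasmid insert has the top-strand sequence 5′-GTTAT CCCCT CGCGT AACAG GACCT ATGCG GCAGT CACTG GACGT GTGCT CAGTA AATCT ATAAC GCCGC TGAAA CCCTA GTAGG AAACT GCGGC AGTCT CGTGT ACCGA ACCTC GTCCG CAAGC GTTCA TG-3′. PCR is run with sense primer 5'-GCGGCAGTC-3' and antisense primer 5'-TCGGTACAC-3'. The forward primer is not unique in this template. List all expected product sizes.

83 bp, 20 bp

The forward primer GCGGCAGTC matches the top strand at positions 28–36, 91–99.
The reverse primer's reverse complement is GTGTACCGA, matching at positions 102–110.
Each forward site pairs with the reverse site to give a product ending at position 110: sizes 83, 20 bp.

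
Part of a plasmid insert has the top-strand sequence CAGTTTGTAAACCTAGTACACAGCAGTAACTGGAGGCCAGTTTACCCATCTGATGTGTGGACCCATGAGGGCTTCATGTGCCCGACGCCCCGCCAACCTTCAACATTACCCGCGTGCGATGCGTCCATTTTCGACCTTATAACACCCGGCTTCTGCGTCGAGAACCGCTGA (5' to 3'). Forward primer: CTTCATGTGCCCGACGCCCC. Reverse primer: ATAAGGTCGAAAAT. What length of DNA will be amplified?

69 bp

The forward primer matches the template at positions 72–91.
Taking the reverse complement of ATAAGGTCGAAAAT gives ATTTTCGACCTTAT, found at positions 127–140 on the template; the primer anneals here to the top strand with its 3' end pointing upstream.
Amplicon spans positions 72–140: 69 bp.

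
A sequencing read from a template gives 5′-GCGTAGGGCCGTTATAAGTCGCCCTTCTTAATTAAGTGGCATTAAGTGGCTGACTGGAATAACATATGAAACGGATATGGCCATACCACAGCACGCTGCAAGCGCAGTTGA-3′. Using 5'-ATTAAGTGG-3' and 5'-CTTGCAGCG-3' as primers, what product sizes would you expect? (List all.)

The forward primer ATTAAGTGG matches the top strand at positions 31–39, 41–49.
The reverse primer's reverse complement is CGCTGCAAG, matching at positions 94–102.
Each forward site pairs with the reverse site to give a product ending at position 102: sizes 72, 62 bp.

72 bp, 62 bp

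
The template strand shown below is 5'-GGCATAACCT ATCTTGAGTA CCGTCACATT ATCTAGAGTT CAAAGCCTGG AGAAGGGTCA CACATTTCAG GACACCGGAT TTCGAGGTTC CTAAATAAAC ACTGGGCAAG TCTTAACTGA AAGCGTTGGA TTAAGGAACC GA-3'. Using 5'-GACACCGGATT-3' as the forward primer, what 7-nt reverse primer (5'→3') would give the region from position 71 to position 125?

5'-CGCTTTC-3'

The product's 3' end on the top strand is position 125.
The reverse primer anneals to the top strand over positions 119–125, i.e. to GAAAGCG.
Its sequence written 5'→3' is the reverse complement: CGCTTTC.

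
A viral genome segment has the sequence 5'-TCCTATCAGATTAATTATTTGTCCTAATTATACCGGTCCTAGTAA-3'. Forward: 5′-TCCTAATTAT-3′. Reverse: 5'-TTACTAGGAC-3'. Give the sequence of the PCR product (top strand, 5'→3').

5'-TCCTAATTATACCGGTCCTAGTAA-3'

Forward primer TCCTAATTAT is found on the top strand at positions 22–31.
Reverse complement of the reverse primer: GTCCTAGTAA. This occurs on the top strand at positions 36–45.
The product is the template from position 22 through 45 (24 bp).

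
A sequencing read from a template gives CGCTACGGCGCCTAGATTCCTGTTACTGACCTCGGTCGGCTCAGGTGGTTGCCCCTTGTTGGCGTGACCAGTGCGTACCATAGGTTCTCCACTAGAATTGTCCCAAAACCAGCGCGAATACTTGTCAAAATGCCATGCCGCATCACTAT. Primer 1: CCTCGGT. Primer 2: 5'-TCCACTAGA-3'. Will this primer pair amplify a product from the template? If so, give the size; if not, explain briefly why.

No product — both primers anneal to the same strand and extend in the same direction.

Primer 1 (CCTCGGT) matches the top strand at positions 30–36 (3' end points downstream).
Primer 2 (TCCACTAGA) also matches the top strand directly, at positions 88–96 — its reverse complement TCTAGTGGA is not present.
Both primers anneal to the bottom strand with 3' ends pointing the same way, so neither can prime synthesis back toward the other.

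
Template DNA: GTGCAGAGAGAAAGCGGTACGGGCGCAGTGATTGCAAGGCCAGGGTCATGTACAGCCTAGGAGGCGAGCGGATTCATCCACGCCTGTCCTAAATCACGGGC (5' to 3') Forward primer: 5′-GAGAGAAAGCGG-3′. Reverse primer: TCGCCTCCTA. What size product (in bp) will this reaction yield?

62 bp

Scanning the template, GAGAGAAAGCGG occurs at positions 6–17; this primer anneals to the bottom strand there with its 3' end pointing downstream.
Reverse complement of the reverse primer: TAGGAGGCGA. This occurs on the top strand at positions 58–67.
The product runs from position 6 to position 67, so its length is 67 − 6 + 1 = 62 bp.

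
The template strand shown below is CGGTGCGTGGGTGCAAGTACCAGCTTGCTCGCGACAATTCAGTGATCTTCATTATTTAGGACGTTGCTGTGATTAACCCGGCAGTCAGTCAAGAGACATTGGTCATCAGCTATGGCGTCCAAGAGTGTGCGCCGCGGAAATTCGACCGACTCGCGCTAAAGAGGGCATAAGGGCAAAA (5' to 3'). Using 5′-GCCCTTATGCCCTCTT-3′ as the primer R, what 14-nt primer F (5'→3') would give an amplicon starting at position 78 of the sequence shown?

The reverse primer's reverse complement AAGAGGGCATAAGGGC matches the template at positions 159–174; the product starts at position 78.
The forward primer is identical to the top strand over positions 78–91: CCGGCAGTCAGTCA.

5'-CCGGCAGTCAGTCA-3'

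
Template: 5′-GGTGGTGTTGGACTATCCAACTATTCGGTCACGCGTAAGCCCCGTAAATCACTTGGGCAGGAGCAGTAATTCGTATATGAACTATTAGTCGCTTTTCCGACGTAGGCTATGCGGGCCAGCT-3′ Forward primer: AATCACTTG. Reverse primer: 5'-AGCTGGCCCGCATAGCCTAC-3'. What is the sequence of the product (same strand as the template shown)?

Forward primer AATCACTTG is found on the top strand at positions 47–55.
Reverse complement of the reverse primer: GTAGGCTATGCGGGCCAGCT. This occurs on the top strand at positions 102–121.
The product is the template from position 47 through 121 (75 bp).

5'-AATCACTTGGGCAGGAGCAGTAATTCGTATATGAACTATTAGTCGCTTTTCCGACGTAGGCTATGCGGGCCAGCT-3'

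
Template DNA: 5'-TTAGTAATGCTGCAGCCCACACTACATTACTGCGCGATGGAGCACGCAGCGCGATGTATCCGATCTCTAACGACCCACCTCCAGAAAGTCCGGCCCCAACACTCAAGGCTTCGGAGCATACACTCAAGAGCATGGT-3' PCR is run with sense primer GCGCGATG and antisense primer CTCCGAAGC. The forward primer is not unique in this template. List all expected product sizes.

The forward primer GCGCGATG matches the top strand at positions 32–39, 49–56.
The reverse primer's reverse complement is GCTTCGGAG, matching at positions 108–116.
Each forward site pairs with the reverse site to give a product ending at position 116: sizes 85, 68 bp.

85 bp, 68 bp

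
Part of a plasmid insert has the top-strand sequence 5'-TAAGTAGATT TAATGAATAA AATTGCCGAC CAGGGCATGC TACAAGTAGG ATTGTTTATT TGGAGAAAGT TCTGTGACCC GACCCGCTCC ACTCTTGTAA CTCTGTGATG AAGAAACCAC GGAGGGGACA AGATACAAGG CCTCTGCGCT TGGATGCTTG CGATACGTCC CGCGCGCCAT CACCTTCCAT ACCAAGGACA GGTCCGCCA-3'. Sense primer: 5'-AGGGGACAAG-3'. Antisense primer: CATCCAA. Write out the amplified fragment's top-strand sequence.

5'-AGGGGACAAGATACAAGGCCTCTGCGCTTGGATG-3'

Forward primer AGGGGACAAG is found on the top strand at positions 123–132.
The reverse primer's reverse complement is TTGGATG, which matches the template at positions 150–156.
The product is the template from position 123 through 156 (34 bp).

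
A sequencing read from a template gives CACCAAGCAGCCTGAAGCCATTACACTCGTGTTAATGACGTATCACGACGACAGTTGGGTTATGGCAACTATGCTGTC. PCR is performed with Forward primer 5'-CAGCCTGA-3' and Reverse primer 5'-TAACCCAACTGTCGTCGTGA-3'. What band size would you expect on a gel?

Scanning the template, CAGCCTGA occurs at positions 8–15; this primer anneals to the bottom strand there with its 3' end pointing downstream.
Taking the reverse complement of TAACCCAACTGTCGTCGTGA gives TCACGACGACAGTTGGGTTA, found at positions 43–62 on the template; the primer anneals here to the top strand with its 3' end pointing upstream.
The product runs from position 8 to position 62, so its length is 62 − 8 + 1 = 55 bp.

55 bp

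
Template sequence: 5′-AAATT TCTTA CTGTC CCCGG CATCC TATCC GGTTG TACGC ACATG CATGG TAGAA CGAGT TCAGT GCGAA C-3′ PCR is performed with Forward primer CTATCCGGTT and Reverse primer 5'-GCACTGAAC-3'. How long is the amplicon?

The forward primer matches the template at positions 25–34.
Taking the reverse complement of GCACTGAAC gives GTTCAGTGC, found at positions 59–67 on the template; the primer anneals here to the top strand with its 3' end pointing upstream.
Product length = (reverse-primer end) − (forward-primer start) + 1 = 67 − 25 + 1 = 43 bp.

43 bp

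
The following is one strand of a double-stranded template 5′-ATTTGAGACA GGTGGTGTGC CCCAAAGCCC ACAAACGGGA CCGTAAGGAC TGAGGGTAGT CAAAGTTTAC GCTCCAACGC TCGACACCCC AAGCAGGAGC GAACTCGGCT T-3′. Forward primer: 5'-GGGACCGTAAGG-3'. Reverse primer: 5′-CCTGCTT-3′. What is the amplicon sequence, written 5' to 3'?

The forward primer matches the template at positions 37–48.
The reverse primer's reverse complement is AAGCAGG, which matches the template at positions 91–97.
The product is the template from position 37 through 97 (61 bp).

5'-GGGACCGTAAGGACTGAGGGTAGTCAAAGTTTACGCTCCAACGCTCGACACCCCAAGCAGG-3'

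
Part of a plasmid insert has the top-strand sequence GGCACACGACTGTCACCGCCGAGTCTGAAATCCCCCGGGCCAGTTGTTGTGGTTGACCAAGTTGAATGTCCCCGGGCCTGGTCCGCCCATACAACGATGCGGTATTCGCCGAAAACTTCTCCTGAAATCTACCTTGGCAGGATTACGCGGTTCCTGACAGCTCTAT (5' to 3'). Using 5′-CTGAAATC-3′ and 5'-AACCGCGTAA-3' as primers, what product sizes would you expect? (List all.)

128 bp, 31 bp

The forward primer CTGAAATC matches the top strand at positions 25–32, 122–129.
The reverse primer's reverse complement is TTACGCGGTT, matching at positions 143–152.
Each forward site pairs with the reverse site to give a product ending at position 152: sizes 128, 31 bp.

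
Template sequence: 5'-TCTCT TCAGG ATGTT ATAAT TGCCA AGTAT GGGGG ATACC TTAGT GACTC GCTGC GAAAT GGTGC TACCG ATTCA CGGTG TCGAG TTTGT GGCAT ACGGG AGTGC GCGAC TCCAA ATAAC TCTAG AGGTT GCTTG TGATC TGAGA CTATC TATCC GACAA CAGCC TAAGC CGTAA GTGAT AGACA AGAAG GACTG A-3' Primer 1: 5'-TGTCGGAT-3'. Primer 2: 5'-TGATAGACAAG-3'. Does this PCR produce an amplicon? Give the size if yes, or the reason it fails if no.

Primer 1 (TGTCGGAT) has reverse complement ATCCGACA, which matches the top strand at positions 152–159; primer 1 anneals to the top strand there with its 3' end pointing upstream toward position 152.
Primer 2 (TGATAGACAAG) matches the top strand directly at positions 177–187; it anneals to the bottom strand with its 3' end pointing downstream toward position 187.
The 3' ends diverge (primer 1 extends toward position 1, primer 2 toward position 196), so the primers never converge on a shared product.

No product — the primers' 3' ends point away from each other.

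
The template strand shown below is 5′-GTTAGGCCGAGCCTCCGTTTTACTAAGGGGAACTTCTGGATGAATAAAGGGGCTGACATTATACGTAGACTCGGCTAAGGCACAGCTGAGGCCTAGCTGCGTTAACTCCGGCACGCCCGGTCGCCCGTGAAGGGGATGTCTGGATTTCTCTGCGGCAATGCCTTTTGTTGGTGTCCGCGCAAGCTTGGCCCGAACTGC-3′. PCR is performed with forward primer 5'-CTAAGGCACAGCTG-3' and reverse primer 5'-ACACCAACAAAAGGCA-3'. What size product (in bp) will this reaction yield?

Forward primer CTAAGGCACAGCTG is found on the top strand at positions 75–88.
The reverse primer's reverse complement is TGCCTTTTGTTGGTGT, which matches the template at positions 159–174.
Product length = (reverse-primer end) − (forward-primer start) + 1 = 174 − 75 + 1 = 100 bp.

100 bp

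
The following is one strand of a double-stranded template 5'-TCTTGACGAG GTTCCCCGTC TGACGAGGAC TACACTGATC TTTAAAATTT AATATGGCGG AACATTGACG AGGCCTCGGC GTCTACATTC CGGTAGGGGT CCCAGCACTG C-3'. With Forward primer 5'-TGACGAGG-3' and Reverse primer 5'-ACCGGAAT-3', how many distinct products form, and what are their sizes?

Three products: 91 bp, 74 bp, 29 bp

The forward primer TGACGAGG matches the top strand at positions 4–11, 21–28, 66–73.
The reverse primer's reverse complement is ATTCCGGT, matching at positions 87–94.
Each forward site pairs with the reverse site to give a product ending at position 94: sizes 91, 74, 29 bp.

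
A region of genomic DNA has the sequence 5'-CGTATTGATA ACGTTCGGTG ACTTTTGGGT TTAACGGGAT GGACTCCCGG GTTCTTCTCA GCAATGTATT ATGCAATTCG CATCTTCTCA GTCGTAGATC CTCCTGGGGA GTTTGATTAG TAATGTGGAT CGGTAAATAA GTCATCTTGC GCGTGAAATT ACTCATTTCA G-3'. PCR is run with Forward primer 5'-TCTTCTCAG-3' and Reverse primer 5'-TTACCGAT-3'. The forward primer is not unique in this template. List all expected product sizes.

The forward primer TCTTCTCAG matches the top strand at positions 53–61, 83–91.
The reverse primer's reverse complement is ATCGGTAA, matching at positions 129–136.
Each forward site pairs with the reverse site to give a product ending at position 136: sizes 84, 54 bp.

84 bp, 54 bp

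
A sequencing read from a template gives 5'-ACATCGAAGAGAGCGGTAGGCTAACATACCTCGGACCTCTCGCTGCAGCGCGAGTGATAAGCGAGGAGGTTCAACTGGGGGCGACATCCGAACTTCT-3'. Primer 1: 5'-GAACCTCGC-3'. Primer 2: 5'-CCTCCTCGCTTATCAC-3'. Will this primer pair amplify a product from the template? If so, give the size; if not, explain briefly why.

Primer 1 (GAACCTCGC) does not match the top strand, and its reverse complement GCGAGGTTC does not match either.
With no annealing site for primer 1, no amplification occurs.

No product — primer 1 has no binding site in the template.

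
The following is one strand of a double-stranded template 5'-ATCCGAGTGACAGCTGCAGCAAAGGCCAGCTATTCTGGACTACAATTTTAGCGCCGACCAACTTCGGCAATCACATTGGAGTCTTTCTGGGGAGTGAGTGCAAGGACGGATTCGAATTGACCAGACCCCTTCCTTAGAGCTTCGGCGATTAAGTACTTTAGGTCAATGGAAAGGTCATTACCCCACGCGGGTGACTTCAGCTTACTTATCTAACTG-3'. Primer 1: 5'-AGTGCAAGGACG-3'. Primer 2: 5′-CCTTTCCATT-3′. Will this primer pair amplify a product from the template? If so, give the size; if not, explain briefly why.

Primer 1 (AGTGCAAGGACG) matches the top strand at positions 97–108; it acts as a forward primer.
Primer 2's reverse complement is AATGGAAAGG, matching the top strand at positions 165–174; it acts as a reverse primer.
The 3' ends face each other across positions 97–174, giving a 78 bp product.

Yes — a 78 bp product.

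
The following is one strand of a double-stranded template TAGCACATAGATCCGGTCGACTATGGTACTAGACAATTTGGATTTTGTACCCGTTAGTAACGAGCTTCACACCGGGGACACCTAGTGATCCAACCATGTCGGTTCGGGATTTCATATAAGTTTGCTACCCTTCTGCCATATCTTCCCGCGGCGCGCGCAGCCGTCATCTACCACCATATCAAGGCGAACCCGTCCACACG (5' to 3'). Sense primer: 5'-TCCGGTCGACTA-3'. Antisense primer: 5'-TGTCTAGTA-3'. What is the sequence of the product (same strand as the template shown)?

5'-TCCGGTCGACTATGGTACTAGACA-3'

The forward primer matches the template at positions 12–23.
Reverse complement of the reverse primer: TACTAGACA. This occurs on the top strand at positions 27–35.
The product is the template from position 12 through 35 (24 bp).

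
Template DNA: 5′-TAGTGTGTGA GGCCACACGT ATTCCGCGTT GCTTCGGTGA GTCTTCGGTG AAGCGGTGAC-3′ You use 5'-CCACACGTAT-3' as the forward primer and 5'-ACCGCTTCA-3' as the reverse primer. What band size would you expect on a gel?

45 bp

Forward primer CCACACGTAT is found on the top strand at positions 13–22.
Taking the reverse complement of ACCGCTTCA gives TGAAGCGGT, found at positions 49–57 on the template; the primer anneals here to the top strand with its 3' end pointing upstream.
The product runs from position 13 to position 57, so its length is 57 − 13 + 1 = 45 bp.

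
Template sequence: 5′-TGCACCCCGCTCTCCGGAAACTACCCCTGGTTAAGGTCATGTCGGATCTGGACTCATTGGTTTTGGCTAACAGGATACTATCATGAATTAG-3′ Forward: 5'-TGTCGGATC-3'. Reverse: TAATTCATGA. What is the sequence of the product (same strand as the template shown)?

The forward primer matches the template at positions 40–48.
Taking the reverse complement of TAATTCATGA gives TCATGAATTA, found at positions 81–90 on the template; the primer anneals here to the top strand with its 3' end pointing upstream.
The product is the template from position 40 through 90 (51 bp).

5'-TGTCGGATCTGGACTCATTGGTTTTGGCTAACAGGATACTATCATGAATTA-3'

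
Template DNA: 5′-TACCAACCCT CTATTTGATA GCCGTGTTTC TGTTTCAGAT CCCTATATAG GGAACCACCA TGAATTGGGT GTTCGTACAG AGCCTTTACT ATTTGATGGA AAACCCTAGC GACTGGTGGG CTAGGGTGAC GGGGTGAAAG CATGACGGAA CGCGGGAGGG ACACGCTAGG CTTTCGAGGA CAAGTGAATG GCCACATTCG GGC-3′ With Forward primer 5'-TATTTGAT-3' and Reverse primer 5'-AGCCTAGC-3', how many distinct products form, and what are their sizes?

Two products: 161 bp, 83 bp

The forward primer TATTTGAT matches the top strand at positions 12–19, 90–97.
The reverse primer's reverse complement is GCTAGGCT, matching at positions 165–172.
Each forward site pairs with the reverse site to give a product ending at position 172: sizes 161, 83 bp.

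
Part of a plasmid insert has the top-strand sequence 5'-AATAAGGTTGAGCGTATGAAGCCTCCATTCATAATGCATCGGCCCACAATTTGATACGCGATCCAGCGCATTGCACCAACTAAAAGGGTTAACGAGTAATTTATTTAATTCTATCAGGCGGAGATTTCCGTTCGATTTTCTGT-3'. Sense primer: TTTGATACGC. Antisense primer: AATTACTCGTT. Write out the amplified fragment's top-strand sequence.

Forward primer TTTGATACGC is found on the top strand at positions 50–59.
The reverse primer's reverse complement is AACGAGTAATT, which matches the template at positions 91–101.
The product is the template from position 50 through 101 (52 bp).

5'-TTTGATACGCGATCCAGCGCATTGCACCAACTAAAAGGGTTAACGAGTAATT-3'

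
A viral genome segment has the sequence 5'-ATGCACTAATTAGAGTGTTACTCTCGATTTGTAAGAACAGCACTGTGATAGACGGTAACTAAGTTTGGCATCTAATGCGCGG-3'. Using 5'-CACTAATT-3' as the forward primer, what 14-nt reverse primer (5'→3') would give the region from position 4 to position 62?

The product's 3' end on the top strand is position 62.
The reverse primer anneals to the top strand over positions 49–62, i.e. to TAGACGGTAACTAA.
Its sequence written 5'→3' is the reverse complement: TTAGTTACCGTCTA.

5'-TTAGTTACCGTCTA-3'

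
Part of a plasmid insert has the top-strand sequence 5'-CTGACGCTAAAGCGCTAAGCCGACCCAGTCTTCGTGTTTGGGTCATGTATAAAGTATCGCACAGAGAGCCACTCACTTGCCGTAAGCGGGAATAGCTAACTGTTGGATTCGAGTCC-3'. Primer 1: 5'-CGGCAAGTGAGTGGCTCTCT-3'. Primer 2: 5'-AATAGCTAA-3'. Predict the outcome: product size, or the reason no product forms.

Primer 1 (CGGCAAGTGAGTGGCTCTCT) has reverse complement AGAGAGCCACTCACTTGCCG, which matches the top strand at positions 63–82; primer 1 anneals to the top strand there with its 3' end pointing upstream toward position 63.
Primer 2 (AATAGCTAA) matches the top strand directly at positions 91–99; it anneals to the bottom strand with its 3' end pointing downstream toward position 99.
The 3' ends diverge (primer 1 extends toward position 1, primer 2 toward position 116), so the primers never converge on a shared product.

No product — the primers' 3' ends point away from each other.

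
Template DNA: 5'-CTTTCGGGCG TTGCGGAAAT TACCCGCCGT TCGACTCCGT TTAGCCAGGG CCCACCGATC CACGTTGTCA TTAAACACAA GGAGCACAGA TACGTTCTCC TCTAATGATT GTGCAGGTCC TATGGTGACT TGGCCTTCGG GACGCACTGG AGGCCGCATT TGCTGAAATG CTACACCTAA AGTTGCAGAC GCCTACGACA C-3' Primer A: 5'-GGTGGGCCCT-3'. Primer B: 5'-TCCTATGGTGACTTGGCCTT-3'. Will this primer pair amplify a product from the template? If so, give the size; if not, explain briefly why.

Primer A (GGTGGGCCCT) has reverse complement AGGGCCCACC, which matches the top strand at positions 47–56; primer A anneals to the top strand there with its 3' end pointing upstream toward position 47.
Primer B (TCCTATGGTGACTTGGCCTT) matches the top strand directly at positions 118–137; it anneals to the bottom strand with its 3' end pointing downstream toward position 137.
The 3' ends diverge (primer A extends toward position 1, primer B toward position 201), so the primers never converge on a shared product.

No product — the primers' 3' ends point away from each other.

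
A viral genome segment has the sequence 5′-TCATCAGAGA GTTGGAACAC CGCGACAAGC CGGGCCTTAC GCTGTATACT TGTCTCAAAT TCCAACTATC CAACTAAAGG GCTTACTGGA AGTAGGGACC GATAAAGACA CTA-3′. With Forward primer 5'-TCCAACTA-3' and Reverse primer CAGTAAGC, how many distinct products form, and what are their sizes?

The forward primer TCCAACTA matches the top strand at positions 61–68, 69–76.
The reverse primer's reverse complement is GCTTACTG, matching at positions 81–88.
Each forward site pairs with the reverse site to give a product ending at position 88: sizes 28, 20 bp.

Two products: 28 bp, 20 bp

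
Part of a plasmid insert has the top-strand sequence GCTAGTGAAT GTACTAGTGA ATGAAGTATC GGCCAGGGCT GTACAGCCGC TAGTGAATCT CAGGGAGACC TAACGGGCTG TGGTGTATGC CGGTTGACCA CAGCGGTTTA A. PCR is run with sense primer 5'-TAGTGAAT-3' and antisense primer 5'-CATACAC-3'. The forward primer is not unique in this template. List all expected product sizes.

The forward primer TAGTGAAT matches the top strand at positions 3–10, 15–22, 51–58.
The reverse primer's reverse complement is GTGTATG, matching at positions 83–89.
Each forward site pairs with the reverse site to give a product ending at position 89: sizes 87, 75, 39 bp.

87 bp, 75 bp, 39 bp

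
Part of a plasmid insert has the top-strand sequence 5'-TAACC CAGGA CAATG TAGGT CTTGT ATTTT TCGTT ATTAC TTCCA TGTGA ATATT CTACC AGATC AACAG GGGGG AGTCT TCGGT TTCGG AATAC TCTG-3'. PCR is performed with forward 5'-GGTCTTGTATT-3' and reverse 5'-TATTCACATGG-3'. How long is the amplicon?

36 bp

The forward primer matches the template at positions 18–28.
Taking the reverse complement of TATTCACATGG gives CCATGTGAATA, found at positions 43–53 on the template; the primer anneals here to the top strand with its 3' end pointing upstream.
Amplicon spans positions 18–53: 36 bp.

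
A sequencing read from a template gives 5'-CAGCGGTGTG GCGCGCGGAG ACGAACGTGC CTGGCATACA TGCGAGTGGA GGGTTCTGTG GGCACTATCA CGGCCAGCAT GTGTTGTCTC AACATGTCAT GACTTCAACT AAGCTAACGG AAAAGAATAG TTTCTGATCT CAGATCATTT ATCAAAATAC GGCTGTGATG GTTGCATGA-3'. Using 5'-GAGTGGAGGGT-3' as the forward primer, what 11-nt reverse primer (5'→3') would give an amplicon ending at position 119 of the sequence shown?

The forward primer binds at positions 44–54; the product's 3' end on the top strand is position 119.
The reverse primer anneals to the top strand over positions 109–119, i.e. to CTAAGCTAACG.
Its sequence written 5'→3' is the reverse complement: CGTTAGCTTAG.

5'-CGTTAGCTTAG-3'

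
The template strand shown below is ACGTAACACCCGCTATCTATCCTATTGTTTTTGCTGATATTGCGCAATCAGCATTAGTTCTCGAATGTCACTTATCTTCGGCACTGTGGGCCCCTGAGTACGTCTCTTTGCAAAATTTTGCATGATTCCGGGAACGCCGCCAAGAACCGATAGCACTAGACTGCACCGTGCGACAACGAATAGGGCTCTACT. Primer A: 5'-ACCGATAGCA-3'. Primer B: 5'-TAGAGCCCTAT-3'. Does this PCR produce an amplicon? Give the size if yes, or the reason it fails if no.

Primer A (ACCGATAGCA) matches the top strand at positions 146–155; it acts as a forward primer.
Primer B's reverse complement is ATAGGGCTCTA, matching the top strand at positions 180–190; it acts as a reverse primer.
The 3' ends face each other across positions 146–190, giving a 45 bp product.

Yes — a 45 bp product.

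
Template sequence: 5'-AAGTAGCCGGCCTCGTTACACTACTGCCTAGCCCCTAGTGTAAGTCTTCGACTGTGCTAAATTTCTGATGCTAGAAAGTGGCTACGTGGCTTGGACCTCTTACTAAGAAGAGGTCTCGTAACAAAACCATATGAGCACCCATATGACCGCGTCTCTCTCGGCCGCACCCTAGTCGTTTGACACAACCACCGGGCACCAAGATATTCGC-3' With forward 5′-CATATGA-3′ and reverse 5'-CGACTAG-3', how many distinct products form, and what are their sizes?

Two products: 48 bp, 36 bp

The forward primer CATATGA matches the top strand at positions 128–134, 140–146.
The reverse primer's reverse complement is CTAGTCG, matching at positions 169–175.
Each forward site pairs with the reverse site to give a product ending at position 175: sizes 48, 36 bp.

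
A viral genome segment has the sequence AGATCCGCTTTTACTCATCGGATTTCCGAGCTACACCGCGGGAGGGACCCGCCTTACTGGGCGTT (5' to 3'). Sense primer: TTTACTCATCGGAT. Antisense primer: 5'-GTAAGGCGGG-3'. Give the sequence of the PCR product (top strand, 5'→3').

Scanning the template, TTTACTCATCGGAT occurs at positions 10–23; this primer anneals to the bottom strand there with its 3' end pointing downstream.
Reverse complement of the reverse primer: CCCGCCTTAC. This occurs on the top strand at positions 48–57.
The product is the template from position 10 through 57 (48 bp).

5'-TTTACTCATCGGATTTCCGAGCTACACCGCGGGAGGGACCCGCCTTAC-3'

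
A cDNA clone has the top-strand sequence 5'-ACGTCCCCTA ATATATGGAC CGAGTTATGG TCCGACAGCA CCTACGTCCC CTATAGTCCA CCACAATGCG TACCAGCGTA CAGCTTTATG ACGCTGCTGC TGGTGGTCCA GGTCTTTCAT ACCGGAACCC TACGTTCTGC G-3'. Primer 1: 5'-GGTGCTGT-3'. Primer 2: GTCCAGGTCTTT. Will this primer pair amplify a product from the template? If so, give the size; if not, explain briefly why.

No product — the primers' 3' ends point away from each other.

Primer 1 (GGTGCTGT) has reverse complement ACAGCACC, which matches the top strand at positions 35–42; primer 1 anneals to the top strand there with its 3' end pointing upstream toward position 35.
Primer 2 (GTCCAGGTCTTT) matches the top strand directly at positions 106–117; it anneals to the bottom strand with its 3' end pointing downstream toward position 117.
The 3' ends diverge (primer 1 extends toward position 1, primer 2 toward position 141), so the primers never converge on a shared product.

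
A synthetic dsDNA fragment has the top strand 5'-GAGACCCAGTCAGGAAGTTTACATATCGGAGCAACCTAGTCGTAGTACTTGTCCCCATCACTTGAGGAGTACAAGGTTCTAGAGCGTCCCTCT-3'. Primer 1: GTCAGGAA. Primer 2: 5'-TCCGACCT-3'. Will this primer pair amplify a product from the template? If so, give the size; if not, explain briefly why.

No product — primer 2 has no binding site in the template.

Primer 2 (TCCGACCT) does not match the top strand, and its reverse complement AGGTCGGA does not match either.
With no annealing site for primer 2, no amplification occurs.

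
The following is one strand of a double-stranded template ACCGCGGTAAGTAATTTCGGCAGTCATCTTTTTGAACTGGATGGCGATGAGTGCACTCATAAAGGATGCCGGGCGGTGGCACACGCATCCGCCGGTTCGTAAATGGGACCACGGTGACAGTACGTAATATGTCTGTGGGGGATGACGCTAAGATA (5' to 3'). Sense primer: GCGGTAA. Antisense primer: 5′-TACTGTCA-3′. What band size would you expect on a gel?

119 bp

Forward primer GCGGTAA is found on the top strand at positions 4–10.
The reverse primer's reverse complement is TGACAGTA, which matches the template at positions 115–122.
The product runs from position 4 to position 122, so its length is 122 − 4 + 1 = 119 bp.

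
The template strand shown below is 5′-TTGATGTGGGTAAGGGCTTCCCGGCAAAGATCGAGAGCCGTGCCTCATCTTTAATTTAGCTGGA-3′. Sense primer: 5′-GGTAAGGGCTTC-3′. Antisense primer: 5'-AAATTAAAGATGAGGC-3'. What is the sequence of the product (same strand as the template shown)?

The forward primer matches the template at positions 9–20.
Reverse complement of the reverse primer: GCCTCATCTTTAATTT. This occurs on the top strand at positions 42–57.
The product is the template from position 9 through 57 (49 bp).

5'-GGTAAGGGCTTCCCGGCAAAGATCGAGAGCCGTGCCTCATCTTTAATTT-3'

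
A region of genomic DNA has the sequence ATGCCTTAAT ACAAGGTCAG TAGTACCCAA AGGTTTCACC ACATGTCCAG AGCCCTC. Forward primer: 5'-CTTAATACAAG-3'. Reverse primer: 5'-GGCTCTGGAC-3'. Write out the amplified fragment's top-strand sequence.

Forward primer CTTAATACAAG is found on the top strand at positions 5–15.
The reverse primer's reverse complement is GTCCAGAGCC, which matches the template at positions 45–54.
The product is the template from position 5 through 54 (50 bp).

5'-CTTAATACAAGGTCAGTAGTACCCAAAGGTTTCACCACATGTCCAGAGCC-3'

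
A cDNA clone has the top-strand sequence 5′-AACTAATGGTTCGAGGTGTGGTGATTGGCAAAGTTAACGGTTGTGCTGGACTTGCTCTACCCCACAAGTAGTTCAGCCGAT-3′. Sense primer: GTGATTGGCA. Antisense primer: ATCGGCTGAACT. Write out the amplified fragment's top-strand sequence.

5'-GTGATTGGCAAAGTTAACGGTTGTGCTGGACTTGCTCTACCCCACAAGTAGTTCAGCCGAT-3'

Forward primer GTGATTGGCA is found on the top strand at positions 21–30.
Reverse complement of the reverse primer: AGTTCAGCCGAT. This occurs on the top strand at positions 70–81.
The product is the template from position 21 through 81 (61 bp).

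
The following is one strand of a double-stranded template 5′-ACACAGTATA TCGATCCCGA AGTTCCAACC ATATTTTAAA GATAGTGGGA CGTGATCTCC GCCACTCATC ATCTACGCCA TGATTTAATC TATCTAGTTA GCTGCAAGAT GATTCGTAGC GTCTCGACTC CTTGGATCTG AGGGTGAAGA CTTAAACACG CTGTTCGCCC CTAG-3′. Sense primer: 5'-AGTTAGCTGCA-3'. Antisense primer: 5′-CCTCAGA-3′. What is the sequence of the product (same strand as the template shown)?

5'-AGTTAGCTGCAAGATGATTCGTAGCGTCTCGACTCCTTGGATCTGAGG-3'

Scanning the template, AGTTAGCTGCA occurs at positions 96–106; this primer anneals to the bottom strand there with its 3' end pointing downstream.
Reverse complement of the reverse primer: TCTGAGG. This occurs on the top strand at positions 137–143.
The product is the template from position 96 through 143 (48 bp).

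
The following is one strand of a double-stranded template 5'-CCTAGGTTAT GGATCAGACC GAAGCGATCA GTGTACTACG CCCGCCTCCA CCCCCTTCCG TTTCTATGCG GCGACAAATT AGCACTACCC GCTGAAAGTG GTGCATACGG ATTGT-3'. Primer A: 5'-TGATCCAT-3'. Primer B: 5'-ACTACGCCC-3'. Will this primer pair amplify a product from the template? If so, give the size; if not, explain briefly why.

Primer A (TGATCCAT) has reverse complement ATGGATCA, which matches the top strand at positions 9–16; primer A anneals to the top strand there with its 3' end pointing upstream toward position 9.
Primer B (ACTACGCCC) matches the top strand directly at positions 35–43; it anneals to the bottom strand with its 3' end pointing downstream toward position 43.
The 3' ends diverge (primer A extends toward position 1, primer B toward position 115), so the primers never converge on a shared product.

No product — the primers' 3' ends point away from each other.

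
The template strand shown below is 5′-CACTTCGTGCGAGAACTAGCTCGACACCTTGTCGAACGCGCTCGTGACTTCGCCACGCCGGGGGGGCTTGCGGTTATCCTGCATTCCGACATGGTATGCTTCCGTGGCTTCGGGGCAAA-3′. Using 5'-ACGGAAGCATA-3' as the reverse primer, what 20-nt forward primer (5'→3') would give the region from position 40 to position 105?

5'-GCTCGTGACTTCGCCACGCC-3'

The reverse primer's reverse complement TATGCTTCCGT matches the template at positions 95–105; the product starts at position 40.
The forward primer is identical to the top strand over positions 40–59: GCTCGTGACTTCGCCACGCC.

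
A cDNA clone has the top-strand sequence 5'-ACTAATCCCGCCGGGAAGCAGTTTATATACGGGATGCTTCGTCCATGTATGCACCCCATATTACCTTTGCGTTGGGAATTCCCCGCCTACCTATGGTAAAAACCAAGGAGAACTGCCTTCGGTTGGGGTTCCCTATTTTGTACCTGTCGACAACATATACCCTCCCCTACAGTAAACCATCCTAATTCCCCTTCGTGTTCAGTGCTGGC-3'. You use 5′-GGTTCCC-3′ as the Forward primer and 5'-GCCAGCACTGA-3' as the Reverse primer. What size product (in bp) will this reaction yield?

83 bp

Scanning the template, GGTTCCC occurs at positions 127–133; this primer anneals to the bottom strand there with its 3' end pointing downstream.
Reverse complement of the reverse primer: TCAGTGCTGGC. This occurs on the top strand at positions 199–209.
The product runs from position 127 to position 209, so its length is 209 − 127 + 1 = 83 bp.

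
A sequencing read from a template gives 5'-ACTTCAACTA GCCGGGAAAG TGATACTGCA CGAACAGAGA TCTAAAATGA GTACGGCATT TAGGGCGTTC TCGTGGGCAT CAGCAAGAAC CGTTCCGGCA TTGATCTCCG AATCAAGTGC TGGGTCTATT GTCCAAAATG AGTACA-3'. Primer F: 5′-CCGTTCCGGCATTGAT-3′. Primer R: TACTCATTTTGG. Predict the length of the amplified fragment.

55 bp

Forward primer CCGTTCCGGCATTGAT is found on the top strand at positions 90–105.
Taking the reverse complement of TACTCATTTTGG gives CCAAAATGAGTA, found at positions 133–144 on the template; the primer anneals here to the top strand with its 3' end pointing upstream.
Amplicon spans positions 90–144: 55 bp.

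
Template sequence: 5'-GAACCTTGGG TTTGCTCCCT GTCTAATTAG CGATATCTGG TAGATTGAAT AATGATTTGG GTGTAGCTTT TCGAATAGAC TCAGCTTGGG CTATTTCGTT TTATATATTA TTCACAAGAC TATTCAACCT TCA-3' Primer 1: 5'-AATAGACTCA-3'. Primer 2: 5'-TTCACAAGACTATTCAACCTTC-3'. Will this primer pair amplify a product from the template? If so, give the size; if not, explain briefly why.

Primer 1 (AATAGACTCA) matches the top strand at positions 74–83 (3' end points downstream).
Primer 2 (TTCACAAGACTATTCAACCTTC) also matches the top strand directly, at positions 111–132 — its reverse complement GAAGGTTGAATAGTCTTGTGAA is not present.
Both primers anneal to the bottom strand with 3' ends pointing the same way, so neither can prime synthesis back toward the other.

No product — both primers anneal to the same strand and extend in the same direction.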